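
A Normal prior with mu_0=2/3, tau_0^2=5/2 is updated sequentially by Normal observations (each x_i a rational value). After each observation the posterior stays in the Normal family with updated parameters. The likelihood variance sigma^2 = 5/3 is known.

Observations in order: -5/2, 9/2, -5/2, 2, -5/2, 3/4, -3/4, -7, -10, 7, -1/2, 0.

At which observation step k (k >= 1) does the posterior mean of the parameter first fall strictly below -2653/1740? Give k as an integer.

obs 1: x=-5/2 → posterior Normal(-37/30, 1)
obs 2: x=9/2 → posterior Normal(11/12, 5/8)
obs 3: x=-5/2 → posterior Normal(-1/66, 5/11)
obs 4: x=2 → posterior Normal(5/12, 5/14)
obs 5: x=-5/2 → posterior Normal(-5/51, 5/17)
obs 6: x=3/4 → posterior Normal(7/240, 1/4)
obs 7: x=-3/4 → posterior Normal(-5/69, 5/23)
obs 8: x=-7 → posterior Normal(-34/39, 5/26)
obs 9: x=-10 → posterior Normal(-158/87, 5/29)
obs 10: x=7 → posterior Normal(-95/96, 5/32)
obs 11: x=-1/2 → posterior Normal(-199/210, 1/7)
obs 12: x=0 → posterior Normal(-199/228, 5/38)

k = 9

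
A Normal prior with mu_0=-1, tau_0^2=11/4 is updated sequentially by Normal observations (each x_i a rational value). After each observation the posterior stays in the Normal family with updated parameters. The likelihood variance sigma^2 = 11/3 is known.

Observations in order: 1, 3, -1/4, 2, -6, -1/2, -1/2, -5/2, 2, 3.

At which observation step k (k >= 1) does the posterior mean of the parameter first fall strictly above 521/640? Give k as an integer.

obs 1: x=1 → posterior Normal(-1/7, 11/7)
obs 2: x=3 → posterior Normal(4/5, 11/10)
obs 3: x=-1/4 → posterior Normal(29/52, 11/13)
obs 4: x=2 → posterior Normal(53/64, 11/16)
obs 5: x=-6 → posterior Normal(-1/4, 11/19)
obs 6: x=-1/2 → posterior Normal(-25/88, 1/2)
obs 7: x=-1/2 → posterior Normal(-31/100, 11/25)
obs 8: x=-5/2 → posterior Normal(-61/112, 11/28)
obs 9: x=2 → posterior Normal(-37/124, 11/31)
obs 10: x=3 → posterior Normal(-1/136, 11/34)

k = 4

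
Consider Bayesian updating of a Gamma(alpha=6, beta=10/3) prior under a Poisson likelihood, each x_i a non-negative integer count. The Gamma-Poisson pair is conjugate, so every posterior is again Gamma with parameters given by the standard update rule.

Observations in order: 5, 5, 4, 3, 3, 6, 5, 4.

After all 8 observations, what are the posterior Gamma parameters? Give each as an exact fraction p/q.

obs 1: x=5 → posterior Gamma(11, 13/3)
obs 2: x=5 → posterior Gamma(16, 16/3)
obs 3: x=4 → posterior Gamma(20, 19/3)
obs 4: x=3 → posterior Gamma(23, 22/3)
obs 5: x=3 → posterior Gamma(26, 25/3)
obs 6: x=6 → posterior Gamma(32, 28/3)
obs 7: x=5 → posterior Gamma(37, 31/3)
obs 8: x=4 → posterior Gamma(41, 34/3)

alpha=41, beta=34/3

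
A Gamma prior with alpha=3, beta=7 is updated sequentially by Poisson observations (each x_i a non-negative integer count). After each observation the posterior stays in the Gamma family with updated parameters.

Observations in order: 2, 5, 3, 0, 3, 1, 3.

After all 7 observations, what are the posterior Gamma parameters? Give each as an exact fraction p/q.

alpha=20, beta=14

obs 1: x=2 → posterior Gamma(5, 8)
obs 2: x=5 → posterior Gamma(10, 9)
obs 3: x=3 → posterior Gamma(13, 10)
obs 4: x=0 → posterior Gamma(13, 11)
obs 5: x=3 → posterior Gamma(16, 12)
obs 6: x=1 → posterior Gamma(17, 13)
obs 7: x=3 → posterior Gamma(20, 14)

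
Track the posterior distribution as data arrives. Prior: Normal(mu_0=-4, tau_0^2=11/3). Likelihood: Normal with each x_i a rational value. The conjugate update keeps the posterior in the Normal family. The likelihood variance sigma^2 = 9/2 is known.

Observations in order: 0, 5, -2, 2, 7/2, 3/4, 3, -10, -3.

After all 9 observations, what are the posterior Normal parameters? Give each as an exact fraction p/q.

obs 1: x=0 → posterior Normal(-108/49, 99/49)
obs 2: x=5 → posterior Normal(2/71, 99/71)
obs 3: x=-2 → posterior Normal(-14/31, 33/31)
obs 4: x=2 → posterior Normal(2/115, 99/115)
obs 5: x=7/2 → posterior Normal(79/137, 99/137)
obs 6: x=3/4 → posterior Normal(191/318, 33/53)
obs 7: x=3 → posterior Normal(323/362, 99/181)
obs 8: x=-10 → posterior Normal(-117/406, 99/203)
obs 9: x=-3 → posterior Normal(-83/150, 11/25)

mu_0=-83/150, tau_0^2=11/25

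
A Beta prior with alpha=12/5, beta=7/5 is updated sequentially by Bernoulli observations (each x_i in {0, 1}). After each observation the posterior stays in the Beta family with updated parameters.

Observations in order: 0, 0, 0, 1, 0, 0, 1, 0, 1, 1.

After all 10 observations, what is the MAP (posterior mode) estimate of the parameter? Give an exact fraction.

27/59

obs 1: x=0 → posterior Beta(12/5, 12/5)
obs 2: x=0 → posterior Beta(12/5, 17/5)
obs 3: x=0 → posterior Beta(12/5, 22/5)
obs 4: x=1 → posterior Beta(17/5, 22/5)
obs 5: x=0 → posterior Beta(17/5, 27/5)
obs 6: x=0 → posterior Beta(17/5, 32/5)
obs 7: x=1 → posterior Beta(22/5, 32/5)
obs 8: x=0 → posterior Beta(22/5, 37/5)
obs 9: x=1 → posterior Beta(27/5, 37/5)
obs 10: x=1 → posterior Beta(32/5, 37/5)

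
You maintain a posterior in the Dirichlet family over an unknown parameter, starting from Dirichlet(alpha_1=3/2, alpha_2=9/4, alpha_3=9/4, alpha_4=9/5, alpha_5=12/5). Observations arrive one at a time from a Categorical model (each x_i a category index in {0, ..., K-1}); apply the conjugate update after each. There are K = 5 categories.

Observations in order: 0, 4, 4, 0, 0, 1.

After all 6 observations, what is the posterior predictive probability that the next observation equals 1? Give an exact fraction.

obs 1: x=0 → posterior Dirichlet(5/2, 9/4, 9/4, 9/5, 12/5)
obs 2: x=4 → posterior Dirichlet(5/2, 9/4, 9/4, 9/5, 17/5)
obs 3: x=4 → posterior Dirichlet(5/2, 9/4, 9/4, 9/5, 22/5)
obs 4: x=0 → posterior Dirichlet(7/2, 9/4, 9/4, 9/5, 22/5)
obs 5: x=0 → posterior Dirichlet(9/2, 9/4, 9/4, 9/5, 22/5)
obs 6: x=1 → posterior Dirichlet(9/2, 13/4, 9/4, 9/5, 22/5)

65/324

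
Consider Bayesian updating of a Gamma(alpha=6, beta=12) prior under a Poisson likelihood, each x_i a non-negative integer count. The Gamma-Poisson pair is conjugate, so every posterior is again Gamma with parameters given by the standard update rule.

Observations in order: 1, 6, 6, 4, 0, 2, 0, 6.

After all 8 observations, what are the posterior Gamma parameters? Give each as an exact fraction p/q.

obs 1: x=1 → posterior Gamma(7, 13)
obs 2: x=6 → posterior Gamma(13, 14)
obs 3: x=6 → posterior Gamma(19, 15)
obs 4: x=4 → posterior Gamma(23, 16)
obs 5: x=0 → posterior Gamma(23, 17)
obs 6: x=2 → posterior Gamma(25, 18)
obs 7: x=0 → posterior Gamma(25, 19)
obs 8: x=6 → posterior Gamma(31, 20)

alpha=31, beta=20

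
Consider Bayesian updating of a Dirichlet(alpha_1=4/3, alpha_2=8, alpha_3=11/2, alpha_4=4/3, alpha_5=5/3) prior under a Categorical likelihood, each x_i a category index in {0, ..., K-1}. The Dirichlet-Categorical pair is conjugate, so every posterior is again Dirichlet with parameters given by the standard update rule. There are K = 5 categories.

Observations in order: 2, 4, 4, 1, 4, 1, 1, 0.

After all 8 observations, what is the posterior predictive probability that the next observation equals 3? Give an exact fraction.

obs 1: x=2 → posterior Dirichlet(4/3, 8, 13/2, 4/3, 5/3)
obs 2: x=4 → posterior Dirichlet(4/3, 8, 13/2, 4/3, 8/3)
obs 3: x=4 → posterior Dirichlet(4/3, 8, 13/2, 4/3, 11/3)
obs 4: x=1 → posterior Dirichlet(4/3, 9, 13/2, 4/3, 11/3)
obs 5: x=4 → posterior Dirichlet(4/3, 9, 13/2, 4/3, 14/3)
obs 6: x=1 → posterior Dirichlet(4/3, 10, 13/2, 4/3, 14/3)
obs 7: x=1 → posterior Dirichlet(4/3, 11, 13/2, 4/3, 14/3)
obs 8: x=0 → posterior Dirichlet(7/3, 11, 13/2, 4/3, 14/3)

8/155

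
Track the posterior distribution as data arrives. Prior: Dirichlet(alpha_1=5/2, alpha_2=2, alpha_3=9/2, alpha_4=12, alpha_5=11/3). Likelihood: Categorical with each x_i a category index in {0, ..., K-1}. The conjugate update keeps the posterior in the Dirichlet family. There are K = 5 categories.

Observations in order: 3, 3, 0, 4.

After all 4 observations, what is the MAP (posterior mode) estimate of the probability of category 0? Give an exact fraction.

15/142

obs 1: x=3 → posterior Dirichlet(5/2, 2, 9/2, 13, 11/3)
obs 2: x=3 → posterior Dirichlet(5/2, 2, 9/2, 14, 11/3)
obs 3: x=0 → posterior Dirichlet(7/2, 2, 9/2, 14, 11/3)
obs 4: x=4 → posterior Dirichlet(7/2, 2, 9/2, 14, 14/3)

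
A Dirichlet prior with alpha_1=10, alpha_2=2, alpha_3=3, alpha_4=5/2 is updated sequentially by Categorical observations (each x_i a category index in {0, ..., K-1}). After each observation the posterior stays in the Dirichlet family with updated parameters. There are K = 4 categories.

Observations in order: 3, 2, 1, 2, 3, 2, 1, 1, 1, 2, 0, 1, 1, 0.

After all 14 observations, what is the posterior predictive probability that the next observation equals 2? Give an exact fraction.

obs 1: x=3 → posterior Dirichlet(10, 2, 3, 7/2)
obs 2: x=2 → posterior Dirichlet(10, 2, 4, 7/2)
obs 3: x=1 → posterior Dirichlet(10, 3, 4, 7/2)
obs 4: x=2 → posterior Dirichlet(10, 3, 5, 7/2)
obs 5: x=3 → posterior Dirichlet(10, 3, 5, 9/2)
obs 6: x=2 → posterior Dirichlet(10, 3, 6, 9/2)
obs 7: x=1 → posterior Dirichlet(10, 4, 6, 9/2)
obs 8: x=1 → posterior Dirichlet(10, 5, 6, 9/2)
obs 9: x=1 → posterior Dirichlet(10, 6, 6, 9/2)
obs 10: x=2 → posterior Dirichlet(10, 6, 7, 9/2)
obs 11: x=0 → posterior Dirichlet(11, 6, 7, 9/2)
obs 12: x=1 → posterior Dirichlet(11, 7, 7, 9/2)
obs 13: x=1 → posterior Dirichlet(11, 8, 7, 9/2)
obs 14: x=0 → posterior Dirichlet(12, 8, 7, 9/2)

2/9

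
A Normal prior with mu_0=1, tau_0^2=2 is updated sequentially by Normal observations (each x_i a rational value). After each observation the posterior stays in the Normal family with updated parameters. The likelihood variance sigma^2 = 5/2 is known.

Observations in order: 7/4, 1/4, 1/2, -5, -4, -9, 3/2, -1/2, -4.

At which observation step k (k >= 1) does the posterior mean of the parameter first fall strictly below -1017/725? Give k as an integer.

k = 6

obs 1: x=7/4 → posterior Normal(4/3, 10/9)
obs 2: x=1/4 → posterior Normal(1, 10/13)
obs 3: x=1/2 → posterior Normal(15/17, 10/17)
obs 4: x=-5 → posterior Normal(-5/21, 10/21)
obs 5: x=-4 → posterior Normal(-21/25, 2/5)
obs 6: x=-9 → posterior Normal(-57/29, 10/29)
obs 7: x=3/2 → posterior Normal(-17/11, 10/33)
obs 8: x=-1/2 → posterior Normal(-53/37, 10/37)
obs 9: x=-4 → posterior Normal(-69/41, 10/41)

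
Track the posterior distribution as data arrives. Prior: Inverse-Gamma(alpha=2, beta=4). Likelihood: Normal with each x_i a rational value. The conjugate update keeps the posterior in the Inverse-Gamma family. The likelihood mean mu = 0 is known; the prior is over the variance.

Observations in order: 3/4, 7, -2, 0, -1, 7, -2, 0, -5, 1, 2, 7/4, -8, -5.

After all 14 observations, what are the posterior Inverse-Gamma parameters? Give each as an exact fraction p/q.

alpha=9, beta=1901/16

obs 1: x=3/4 → posterior Inverse-Gamma(5/2, 137/32)
obs 2: x=7 → posterior Inverse-Gamma(3, 921/32)
obs 3: x=-2 → posterior Inverse-Gamma(7/2, 985/32)
obs 4: x=0 → posterior Inverse-Gamma(4, 985/32)
obs 5: x=-1 → posterior Inverse-Gamma(9/2, 1001/32)
obs 6: x=7 → posterior Inverse-Gamma(5, 1785/32)
obs 7: x=-2 → posterior Inverse-Gamma(11/2, 1849/32)
obs 8: x=0 → posterior Inverse-Gamma(6, 1849/32)
obs 9: x=-5 → posterior Inverse-Gamma(13/2, 2249/32)
obs 10: x=1 → posterior Inverse-Gamma(7, 2265/32)
obs 11: x=2 → posterior Inverse-Gamma(15/2, 2329/32)
obs 12: x=7/4 → posterior Inverse-Gamma(8, 1189/16)
obs 13: x=-8 → posterior Inverse-Gamma(17/2, 1701/16)
obs 14: x=-5 → posterior Inverse-Gamma(9, 1901/16)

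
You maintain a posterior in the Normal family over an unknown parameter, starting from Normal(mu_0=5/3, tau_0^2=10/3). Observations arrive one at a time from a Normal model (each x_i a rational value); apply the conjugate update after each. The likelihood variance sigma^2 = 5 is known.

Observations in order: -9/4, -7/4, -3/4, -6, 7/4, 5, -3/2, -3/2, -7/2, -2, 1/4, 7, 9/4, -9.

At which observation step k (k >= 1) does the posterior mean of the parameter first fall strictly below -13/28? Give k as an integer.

obs 1: x=-9/4 → posterior Normal(1/10, 2)
obs 2: x=-7/4 → posterior Normal(-3/7, 10/7)
obs 3: x=-3/4 → posterior Normal(-1/2, 10/9)
obs 4: x=-6 → posterior Normal(-3/2, 10/11)
obs 5: x=7/4 → posterior Normal(-1, 10/13)
obs 6: x=5 → posterior Normal(-1/5, 2/3)
obs 7: x=-3/2 → posterior Normal(-6/17, 10/17)
obs 8: x=-3/2 → posterior Normal(-9/19, 10/19)
obs 9: x=-7/2 → posterior Normal(-16/21, 10/21)
obs 10: x=-2 → posterior Normal(-20/23, 10/23)
obs 11: x=1/4 → posterior Normal(-39/50, 2/5)
obs 12: x=7 → posterior Normal(-11/54, 10/27)
obs 13: x=9/4 → posterior Normal(-1/29, 10/29)
obs 14: x=-9 → posterior Normal(-19/31, 10/31)

k = 3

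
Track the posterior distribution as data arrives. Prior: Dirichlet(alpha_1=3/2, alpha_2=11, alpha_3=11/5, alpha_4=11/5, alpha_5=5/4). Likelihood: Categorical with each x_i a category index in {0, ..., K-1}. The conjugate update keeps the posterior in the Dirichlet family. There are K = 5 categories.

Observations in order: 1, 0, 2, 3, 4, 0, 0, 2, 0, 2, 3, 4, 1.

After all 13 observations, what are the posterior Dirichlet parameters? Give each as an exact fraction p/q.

alpha_1=11/2, alpha_2=13, alpha_3=26/5, alpha_4=21/5, alpha_5=13/4

obs 1: x=1 → posterior Dirichlet(3/2, 12, 11/5, 11/5, 5/4)
obs 2: x=0 → posterior Dirichlet(5/2, 12, 11/5, 11/5, 5/4)
obs 3: x=2 → posterior Dirichlet(5/2, 12, 16/5, 11/5, 5/4)
obs 4: x=3 → posterior Dirichlet(5/2, 12, 16/5, 16/5, 5/4)
obs 5: x=4 → posterior Dirichlet(5/2, 12, 16/5, 16/5, 9/4)
obs 6: x=0 → posterior Dirichlet(7/2, 12, 16/5, 16/5, 9/4)
obs 7: x=0 → posterior Dirichlet(9/2, 12, 16/5, 16/5, 9/4)
obs 8: x=2 → posterior Dirichlet(9/2, 12, 21/5, 16/5, 9/4)
obs 9: x=0 → posterior Dirichlet(11/2, 12, 21/5, 16/5, 9/4)
obs 10: x=2 → posterior Dirichlet(11/2, 12, 26/5, 16/5, 9/4)
obs 11: x=3 → posterior Dirichlet(11/2, 12, 26/5, 21/5, 9/4)
obs 12: x=4 → posterior Dirichlet(11/2, 12, 26/5, 21/5, 13/4)
obs 13: x=1 → posterior Dirichlet(11/2, 13, 26/5, 21/5, 13/4)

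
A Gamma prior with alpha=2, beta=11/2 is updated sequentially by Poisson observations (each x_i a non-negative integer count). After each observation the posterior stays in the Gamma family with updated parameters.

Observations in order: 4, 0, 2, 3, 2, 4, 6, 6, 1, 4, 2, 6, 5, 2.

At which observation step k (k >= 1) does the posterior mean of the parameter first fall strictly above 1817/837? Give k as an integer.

k = 10

obs 1: x=4 → posterior Gamma(6, 13/2)
obs 2: x=0 → posterior Gamma(6, 15/2)
obs 3: x=2 → posterior Gamma(8, 17/2)
obs 4: x=3 → posterior Gamma(11, 19/2)
obs 5: x=2 → posterior Gamma(13, 21/2)
obs 6: x=4 → posterior Gamma(17, 23/2)
obs 7: x=6 → posterior Gamma(23, 25/2)
obs 8: x=6 → posterior Gamma(29, 27/2)
obs 9: x=1 → posterior Gamma(30, 29/2)
obs 10: x=4 → posterior Gamma(34, 31/2)
obs 11: x=2 → posterior Gamma(36, 33/2)
obs 12: x=6 → posterior Gamma(42, 35/2)
obs 13: x=5 → posterior Gamma(47, 37/2)
obs 14: x=2 → posterior Gamma(49, 39/2)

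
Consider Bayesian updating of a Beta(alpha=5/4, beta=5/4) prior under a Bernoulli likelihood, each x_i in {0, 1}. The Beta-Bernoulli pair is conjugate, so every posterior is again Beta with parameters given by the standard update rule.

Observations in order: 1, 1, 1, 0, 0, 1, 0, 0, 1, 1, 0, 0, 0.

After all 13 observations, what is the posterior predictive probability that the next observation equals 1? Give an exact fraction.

obs 1: x=1 → posterior Beta(9/4, 5/4)
obs 2: x=1 → posterior Beta(13/4, 5/4)
obs 3: x=1 → posterior Beta(17/4, 5/4)
obs 4: x=0 → posterior Beta(17/4, 9/4)
obs 5: x=0 → posterior Beta(17/4, 13/4)
obs 6: x=1 → posterior Beta(21/4, 13/4)
obs 7: x=0 → posterior Beta(21/4, 17/4)
obs 8: x=0 → posterior Beta(21/4, 21/4)
obs 9: x=1 → posterior Beta(25/4, 21/4)
obs 10: x=1 → posterior Beta(29/4, 21/4)
obs 11: x=0 → posterior Beta(29/4, 25/4)
obs 12: x=0 → posterior Beta(29/4, 29/4)
obs 13: x=0 → posterior Beta(29/4, 33/4)

29/62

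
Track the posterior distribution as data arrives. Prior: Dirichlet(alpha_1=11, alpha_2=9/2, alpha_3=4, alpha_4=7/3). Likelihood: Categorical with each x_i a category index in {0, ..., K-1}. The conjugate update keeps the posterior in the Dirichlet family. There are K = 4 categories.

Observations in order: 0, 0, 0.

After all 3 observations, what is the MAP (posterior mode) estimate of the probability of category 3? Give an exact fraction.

obs 1: x=0 → posterior Dirichlet(12, 9/2, 4, 7/3)
obs 2: x=0 → posterior Dirichlet(13, 9/2, 4, 7/3)
obs 3: x=0 → posterior Dirichlet(14, 9/2, 4, 7/3)

8/125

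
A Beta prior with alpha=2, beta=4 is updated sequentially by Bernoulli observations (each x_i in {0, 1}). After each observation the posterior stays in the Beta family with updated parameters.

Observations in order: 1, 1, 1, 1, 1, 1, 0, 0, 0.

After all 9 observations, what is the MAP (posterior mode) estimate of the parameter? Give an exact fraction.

7/13

obs 1: x=1 → posterior Beta(3, 4)
obs 2: x=1 → posterior Beta(4, 4)
obs 3: x=1 → posterior Beta(5, 4)
obs 4: x=1 → posterior Beta(6, 4)
obs 5: x=1 → posterior Beta(7, 4)
obs 6: x=1 → posterior Beta(8, 4)
obs 7: x=0 → posterior Beta(8, 5)
obs 8: x=0 → posterior Beta(8, 6)
obs 9: x=0 → posterior Beta(8, 7)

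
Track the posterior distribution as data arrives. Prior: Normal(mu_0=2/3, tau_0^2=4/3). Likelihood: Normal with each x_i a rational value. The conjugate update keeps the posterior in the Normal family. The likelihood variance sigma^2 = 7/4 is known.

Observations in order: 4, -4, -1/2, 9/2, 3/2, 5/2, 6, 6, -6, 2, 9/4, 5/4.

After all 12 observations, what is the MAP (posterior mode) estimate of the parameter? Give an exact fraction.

obs 1: x=4 → posterior Normal(78/37, 28/37)
obs 2: x=-4 → posterior Normal(14/53, 28/53)
obs 3: x=-1/2 → posterior Normal(2/23, 28/69)
obs 4: x=9/2 → posterior Normal(78/85, 28/85)
obs 5: x=3/2 → posterior Normal(102/101, 28/101)
obs 6: x=5/2 → posterior Normal(142/117, 28/117)
obs 7: x=6 → posterior Normal(34/19, 4/19)
obs 8: x=6 → posterior Normal(334/149, 28/149)
obs 9: x=-6 → posterior Normal(238/165, 28/165)
obs 10: x=2 → posterior Normal(270/181, 28/181)
obs 11: x=9/4 → posterior Normal(306/197, 28/197)
obs 12: x=5/4 → posterior Normal(326/213, 28/213)

326/213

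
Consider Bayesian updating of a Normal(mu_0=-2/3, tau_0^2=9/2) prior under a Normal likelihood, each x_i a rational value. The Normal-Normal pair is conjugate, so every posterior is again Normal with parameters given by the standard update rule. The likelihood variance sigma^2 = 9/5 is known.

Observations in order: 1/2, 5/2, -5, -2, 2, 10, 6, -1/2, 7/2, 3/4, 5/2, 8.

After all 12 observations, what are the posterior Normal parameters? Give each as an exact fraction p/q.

obs 1: x=1/2 → posterior Normal(1/6, 9/7)
obs 2: x=5/2 → posterior Normal(41/36, 3/4)
obs 3: x=-5 → posterior Normal(-2/3, 9/17)
obs 4: x=-2 → posterior Normal(-32/33, 9/22)
obs 5: x=2 → posterior Normal(-34/81, 1/3)
obs 6: x=10 → posterior Normal(29/24, 9/32)
obs 7: x=6 → posterior Normal(206/111, 9/37)
obs 8: x=-1/2 → posterior Normal(397/252, 3/14)
obs 9: x=7/2 → posterior Normal(251/141, 9/47)
obs 10: x=3/4 → posterior Normal(1049/624, 9/52)
obs 11: x=5/2 → posterior Normal(1199/684, 3/19)
obs 12: x=8 → posterior Normal(1679/744, 9/62)

mu_0=1679/744, tau_0^2=9/62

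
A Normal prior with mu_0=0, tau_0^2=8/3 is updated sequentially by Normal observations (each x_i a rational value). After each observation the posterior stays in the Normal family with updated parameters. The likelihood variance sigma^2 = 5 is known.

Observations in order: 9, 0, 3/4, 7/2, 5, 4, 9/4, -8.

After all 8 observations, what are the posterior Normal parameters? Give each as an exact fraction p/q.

obs 1: x=9 → posterior Normal(72/23, 40/23)
obs 2: x=0 → posterior Normal(72/31, 40/31)
obs 3: x=3/4 → posterior Normal(2, 40/39)
obs 4: x=7/2 → posterior Normal(106/47, 40/47)
obs 5: x=5 → posterior Normal(146/55, 8/11)
obs 6: x=4 → posterior Normal(178/63, 40/63)
obs 7: x=9/4 → posterior Normal(196/71, 40/71)
obs 8: x=-8 → posterior Normal(132/79, 40/79)

mu_0=132/79, tau_0^2=40/79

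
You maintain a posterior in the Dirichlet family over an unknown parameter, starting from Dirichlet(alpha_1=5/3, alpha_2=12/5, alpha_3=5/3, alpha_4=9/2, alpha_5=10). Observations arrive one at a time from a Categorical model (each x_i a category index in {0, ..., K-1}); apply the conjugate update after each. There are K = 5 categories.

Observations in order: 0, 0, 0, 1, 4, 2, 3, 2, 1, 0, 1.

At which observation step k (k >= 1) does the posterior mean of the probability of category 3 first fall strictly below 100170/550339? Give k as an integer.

obs 1: x=0 → posterior Dirichlet(8/3, 12/5, 5/3, 9/2, 10)
obs 2: x=0 → posterior Dirichlet(11/3, 12/5, 5/3, 9/2, 10)
obs 3: x=0 → posterior Dirichlet(14/3, 12/5, 5/3, 9/2, 10)
obs 4: x=1 → posterior Dirichlet(14/3, 17/5, 5/3, 9/2, 10)
obs 5: x=4 → posterior Dirichlet(14/3, 17/5, 5/3, 9/2, 11)
obs 6: x=2 → posterior Dirichlet(14/3, 17/5, 8/3, 9/2, 11)
obs 7: x=3 → posterior Dirichlet(14/3, 17/5, 8/3, 11/2, 11)
obs 8: x=2 → posterior Dirichlet(14/3, 17/5, 11/3, 11/2, 11)
obs 9: x=1 → posterior Dirichlet(14/3, 22/5, 11/3, 11/2, 11)
obs 10: x=0 → posterior Dirichlet(17/3, 22/5, 11/3, 11/2, 11)
obs 11: x=1 → posterior Dirichlet(17/3, 27/5, 11/3, 11/2, 11)

k = 5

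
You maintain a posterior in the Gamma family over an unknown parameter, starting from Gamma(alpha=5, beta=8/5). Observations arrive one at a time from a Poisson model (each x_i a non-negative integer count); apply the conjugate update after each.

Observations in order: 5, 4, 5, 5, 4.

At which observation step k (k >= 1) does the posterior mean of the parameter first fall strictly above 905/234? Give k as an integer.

k = 2

obs 1: x=5 → posterior Gamma(10, 13/5)
obs 2: x=4 → posterior Gamma(14, 18/5)
obs 3: x=5 → posterior Gamma(19, 23/5)
obs 4: x=5 → posterior Gamma(24, 28/5)
obs 5: x=4 → posterior Gamma(28, 33/5)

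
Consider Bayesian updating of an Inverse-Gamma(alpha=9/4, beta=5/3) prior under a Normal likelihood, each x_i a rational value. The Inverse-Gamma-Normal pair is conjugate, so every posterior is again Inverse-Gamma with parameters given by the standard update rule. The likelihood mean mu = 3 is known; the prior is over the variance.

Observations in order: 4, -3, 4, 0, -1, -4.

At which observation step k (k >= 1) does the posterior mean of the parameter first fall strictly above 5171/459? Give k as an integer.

k = 6

obs 1: x=4 → posterior Inverse-Gamma(11/4, 13/6)
obs 2: x=-3 → posterior Inverse-Gamma(13/4, 121/6)
obs 3: x=4 → posterior Inverse-Gamma(15/4, 62/3)
obs 4: x=0 → posterior Inverse-Gamma(17/4, 151/6)
obs 5: x=-1 → posterior Inverse-Gamma(19/4, 199/6)
obs 6: x=-4 → posterior Inverse-Gamma(21/4, 173/3)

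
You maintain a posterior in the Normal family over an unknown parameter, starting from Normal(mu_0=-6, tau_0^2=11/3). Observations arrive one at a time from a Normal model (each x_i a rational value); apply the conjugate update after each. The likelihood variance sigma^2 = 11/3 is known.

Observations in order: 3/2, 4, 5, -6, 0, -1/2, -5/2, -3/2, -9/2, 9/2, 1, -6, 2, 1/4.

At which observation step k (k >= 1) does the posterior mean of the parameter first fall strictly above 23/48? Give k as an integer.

obs 1: x=3/2 → posterior Normal(-9/4, 11/6)
obs 2: x=4 → posterior Normal(-1/6, 11/9)
obs 3: x=5 → posterior Normal(9/8, 11/12)
obs 4: x=-6 → posterior Normal(-3/10, 11/15)
obs 5: x=0 → posterior Normal(-1/4, 11/18)
obs 6: x=-1/2 → posterior Normal(-2/7, 11/21)
obs 7: x=-5/2 → posterior Normal(-9/16, 11/24)
obs 8: x=-3/2 → posterior Normal(-2/3, 11/27)
obs 9: x=-9/2 → posterior Normal(-21/20, 11/30)
obs 10: x=9/2 → posterior Normal(-6/11, 1/3)
obs 11: x=1 → posterior Normal(-5/12, 11/36)
obs 12: x=-6 → posterior Normal(-11/13, 11/39)
obs 13: x=2 → posterior Normal(-9/14, 11/42)
obs 14: x=1/4 → posterior Normal(-7/12, 11/45)

k = 3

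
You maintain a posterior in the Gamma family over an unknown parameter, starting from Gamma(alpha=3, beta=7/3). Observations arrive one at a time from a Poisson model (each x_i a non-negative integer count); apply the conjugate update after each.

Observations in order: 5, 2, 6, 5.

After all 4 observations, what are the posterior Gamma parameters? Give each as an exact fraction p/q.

obs 1: x=5 → posterior Gamma(8, 10/3)
obs 2: x=2 → posterior Gamma(10, 13/3)
obs 3: x=6 → posterior Gamma(16, 16/3)
obs 4: x=5 → posterior Gamma(21, 19/3)

alpha=21, beta=19/3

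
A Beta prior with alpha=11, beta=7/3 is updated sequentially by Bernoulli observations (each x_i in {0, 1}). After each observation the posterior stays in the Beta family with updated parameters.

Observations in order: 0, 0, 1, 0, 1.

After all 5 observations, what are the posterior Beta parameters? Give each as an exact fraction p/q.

obs 1: x=0 → posterior Beta(11, 10/3)
obs 2: x=0 → posterior Beta(11, 13/3)
obs 3: x=1 → posterior Beta(12, 13/3)
obs 4: x=0 → posterior Beta(12, 16/3)
obs 5: x=1 → posterior Beta(13, 16/3)

alpha=13, beta=16/3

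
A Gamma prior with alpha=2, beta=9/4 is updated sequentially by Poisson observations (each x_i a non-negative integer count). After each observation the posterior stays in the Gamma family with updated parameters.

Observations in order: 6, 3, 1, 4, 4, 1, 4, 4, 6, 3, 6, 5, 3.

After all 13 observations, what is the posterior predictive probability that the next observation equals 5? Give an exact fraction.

206799968564066012565020867689120939751301816345103357719191702096769935693928896714191611056829308928/1667700182699417410734395359357320259092797584543192816774203064700277110432580229826271533966064453125

obs 1: x=6 → posterior Gamma(8, 13/4)
obs 2: x=3 → posterior Gamma(11, 17/4)
obs 3: x=1 → posterior Gamma(12, 21/4)
obs 4: x=4 → posterior Gamma(16, 25/4)
obs 5: x=4 → posterior Gamma(20, 29/4)
obs 6: x=1 → posterior Gamma(21, 33/4)
obs 7: x=4 → posterior Gamma(25, 37/4)
obs 8: x=4 → posterior Gamma(29, 41/4)
obs 9: x=6 → posterior Gamma(35, 45/4)
obs 10: x=3 → posterior Gamma(38, 49/4)
obs 11: x=6 → posterior Gamma(44, 53/4)
obs 12: x=5 → posterior Gamma(49, 57/4)
obs 13: x=3 → posterior Gamma(52, 61/4)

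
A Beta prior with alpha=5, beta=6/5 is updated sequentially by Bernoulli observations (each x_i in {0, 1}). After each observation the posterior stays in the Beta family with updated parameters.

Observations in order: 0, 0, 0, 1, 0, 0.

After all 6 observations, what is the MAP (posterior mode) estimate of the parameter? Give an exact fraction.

obs 1: x=0 → posterior Beta(5, 11/5)
obs 2: x=0 → posterior Beta(5, 16/5)
obs 3: x=0 → posterior Beta(5, 21/5)
obs 4: x=1 → posterior Beta(6, 21/5)
obs 5: x=0 → posterior Beta(6, 26/5)
obs 6: x=0 → posterior Beta(6, 31/5)

25/51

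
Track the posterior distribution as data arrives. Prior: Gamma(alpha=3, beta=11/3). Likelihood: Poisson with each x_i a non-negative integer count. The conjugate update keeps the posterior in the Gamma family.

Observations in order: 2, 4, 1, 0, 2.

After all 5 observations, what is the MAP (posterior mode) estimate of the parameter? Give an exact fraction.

obs 1: x=2 → posterior Gamma(5, 14/3)
obs 2: x=4 → posterior Gamma(9, 17/3)
obs 3: x=1 → posterior Gamma(10, 20/3)
obs 4: x=0 → posterior Gamma(10, 23/3)
obs 5: x=2 → posterior Gamma(12, 26/3)

33/26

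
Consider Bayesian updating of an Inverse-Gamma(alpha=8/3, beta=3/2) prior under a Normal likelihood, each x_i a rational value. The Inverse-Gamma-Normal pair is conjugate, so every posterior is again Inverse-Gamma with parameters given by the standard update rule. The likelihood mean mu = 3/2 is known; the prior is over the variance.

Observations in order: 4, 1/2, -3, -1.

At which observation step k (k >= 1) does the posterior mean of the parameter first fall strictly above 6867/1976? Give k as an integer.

k = 3

obs 1: x=4 → posterior Inverse-Gamma(19/6, 37/8)
obs 2: x=1/2 → posterior Inverse-Gamma(11/3, 41/8)
obs 3: x=-3 → posterior Inverse-Gamma(25/6, 61/4)
obs 4: x=-1 → posterior Inverse-Gamma(14/3, 147/8)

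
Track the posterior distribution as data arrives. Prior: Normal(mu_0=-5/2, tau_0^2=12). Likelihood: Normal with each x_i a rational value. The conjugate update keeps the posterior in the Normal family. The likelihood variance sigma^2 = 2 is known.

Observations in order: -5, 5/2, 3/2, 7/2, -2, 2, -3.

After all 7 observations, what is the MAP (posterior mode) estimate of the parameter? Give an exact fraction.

obs 1: x=-5 → posterior Normal(-65/14, 12/7)
obs 2: x=5/2 → posterior Normal(-35/26, 12/13)
obs 3: x=3/2 → posterior Normal(-17/38, 12/19)
obs 4: x=7/2 → posterior Normal(1/2, 12/25)
obs 5: x=-2 → posterior Normal(1/62, 12/31)
obs 6: x=2 → posterior Normal(25/74, 12/37)
obs 7: x=-3 → posterior Normal(-11/86, 12/43)

-11/86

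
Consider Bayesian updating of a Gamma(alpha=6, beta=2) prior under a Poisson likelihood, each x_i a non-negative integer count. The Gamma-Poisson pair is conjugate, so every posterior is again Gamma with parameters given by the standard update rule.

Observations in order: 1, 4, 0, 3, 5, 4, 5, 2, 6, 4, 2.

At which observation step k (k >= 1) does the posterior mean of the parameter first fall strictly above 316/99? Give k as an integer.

obs 1: x=1 → posterior Gamma(7, 3)
obs 2: x=4 → posterior Gamma(11, 4)
obs 3: x=0 → posterior Gamma(11, 5)
obs 4: x=3 → posterior Gamma(14, 6)
obs 5: x=5 → posterior Gamma(19, 7)
obs 6: x=4 → posterior Gamma(23, 8)
obs 7: x=5 → posterior Gamma(28, 9)
obs 8: x=2 → posterior Gamma(30, 10)
obs 9: x=6 → posterior Gamma(36, 11)
obs 10: x=4 → posterior Gamma(40, 12)
obs 11: x=2 → posterior Gamma(42, 13)

k = 9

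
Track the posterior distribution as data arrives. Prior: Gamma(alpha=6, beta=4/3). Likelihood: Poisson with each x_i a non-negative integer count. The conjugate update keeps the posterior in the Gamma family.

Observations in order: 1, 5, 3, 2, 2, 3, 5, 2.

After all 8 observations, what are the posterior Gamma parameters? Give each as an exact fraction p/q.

obs 1: x=1 → posterior Gamma(7, 7/3)
obs 2: x=5 → posterior Gamma(12, 10/3)
obs 3: x=3 → posterior Gamma(15, 13/3)
obs 4: x=2 → posterior Gamma(17, 16/3)
obs 5: x=2 → posterior Gamma(19, 19/3)
obs 6: x=3 → posterior Gamma(22, 22/3)
obs 7: x=5 → posterior Gamma(27, 25/3)
obs 8: x=2 → posterior Gamma(29, 28/3)

alpha=29, beta=28/3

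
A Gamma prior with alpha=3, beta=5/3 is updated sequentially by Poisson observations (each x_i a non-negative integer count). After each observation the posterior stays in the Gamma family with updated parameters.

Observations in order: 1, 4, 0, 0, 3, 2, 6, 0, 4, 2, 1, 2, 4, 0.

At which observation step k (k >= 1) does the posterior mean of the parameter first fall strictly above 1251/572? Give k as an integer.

obs 1: x=1 → posterior Gamma(4, 8/3)
obs 2: x=4 → posterior Gamma(8, 11/3)
obs 3: x=0 → posterior Gamma(8, 14/3)
obs 4: x=0 → posterior Gamma(8, 17/3)
obs 5: x=3 → posterior Gamma(11, 20/3)
obs 6: x=2 → posterior Gamma(13, 23/3)
obs 7: x=6 → posterior Gamma(19, 26/3)
obs 8: x=0 → posterior Gamma(19, 29/3)
obs 9: x=4 → posterior Gamma(23, 32/3)
obs 10: x=2 → posterior Gamma(25, 35/3)
obs 11: x=1 → posterior Gamma(26, 38/3)
obs 12: x=2 → posterior Gamma(28, 41/3)
obs 13: x=4 → posterior Gamma(32, 44/3)
obs 14: x=0 → posterior Gamma(32, 47/3)

k = 7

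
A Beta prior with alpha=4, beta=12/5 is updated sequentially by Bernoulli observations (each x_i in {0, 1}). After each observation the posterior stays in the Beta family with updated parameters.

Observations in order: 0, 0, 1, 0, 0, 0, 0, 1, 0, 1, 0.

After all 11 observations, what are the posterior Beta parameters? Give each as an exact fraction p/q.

alpha=7, beta=52/5

obs 1: x=0 → posterior Beta(4, 17/5)
obs 2: x=0 → posterior Beta(4, 22/5)
obs 3: x=1 → posterior Beta(5, 22/5)
obs 4: x=0 → posterior Beta(5, 27/5)
obs 5: x=0 → posterior Beta(5, 32/5)
obs 6: x=0 → posterior Beta(5, 37/5)
obs 7: x=0 → posterior Beta(5, 42/5)
obs 8: x=1 → posterior Beta(6, 42/5)
obs 9: x=0 → posterior Beta(6, 47/5)
obs 10: x=1 → posterior Beta(7, 47/5)
obs 11: x=0 → posterior Beta(7, 52/5)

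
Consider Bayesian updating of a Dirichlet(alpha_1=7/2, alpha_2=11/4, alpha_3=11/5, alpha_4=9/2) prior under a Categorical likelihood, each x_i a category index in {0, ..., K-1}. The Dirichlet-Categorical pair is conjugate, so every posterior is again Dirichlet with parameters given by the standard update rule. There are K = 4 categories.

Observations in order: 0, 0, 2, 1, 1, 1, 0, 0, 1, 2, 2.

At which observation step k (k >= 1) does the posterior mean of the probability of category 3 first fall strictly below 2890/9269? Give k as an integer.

obs 1: x=0 → posterior Dirichlet(9/2, 11/4, 11/5, 9/2)
obs 2: x=0 → posterior Dirichlet(11/2, 11/4, 11/5, 9/2)
obs 3: x=2 → posterior Dirichlet(11/2, 11/4, 16/5, 9/2)
obs 4: x=1 → posterior Dirichlet(11/2, 15/4, 16/5, 9/2)
obs 5: x=1 → posterior Dirichlet(11/2, 19/4, 16/5, 9/2)
obs 6: x=1 → posterior Dirichlet(11/2, 23/4, 16/5, 9/2)
obs 7: x=0 → posterior Dirichlet(13/2, 23/4, 16/5, 9/2)
obs 8: x=0 → posterior Dirichlet(15/2, 23/4, 16/5, 9/2)
obs 9: x=1 → posterior Dirichlet(15/2, 27/4, 16/5, 9/2)
obs 10: x=2 → posterior Dirichlet(15/2, 27/4, 21/5, 9/2)
obs 11: x=2 → posterior Dirichlet(15/2, 27/4, 26/5, 9/2)

k = 2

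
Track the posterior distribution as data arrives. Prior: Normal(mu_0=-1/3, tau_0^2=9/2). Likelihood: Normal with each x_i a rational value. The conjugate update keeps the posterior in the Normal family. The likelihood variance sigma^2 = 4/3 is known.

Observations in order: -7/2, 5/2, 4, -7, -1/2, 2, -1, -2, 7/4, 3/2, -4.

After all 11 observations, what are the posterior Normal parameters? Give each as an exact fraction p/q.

mu_0=-2057/3660, tau_0^2=36/305

obs 1: x=-7/2 → posterior Normal(-583/210, 36/35)
obs 2: x=5/2 → posterior Normal(-89/186, 18/31)
obs 3: x=4 → posterior Normal(235/267, 36/89)
obs 4: x=-7 → posterior Normal(-83/87, 9/29)
obs 5: x=-1/2 → posterior Normal(-745/858, 36/143)
obs 6: x=2 → posterior Normal(-421/1020, 18/85)
obs 7: x=-1 → posterior Normal(-583/1182, 36/197)
obs 8: x=-2 → posterior Normal(-907/1344, 9/56)
obs 9: x=7/4 → posterior Normal(-1247/3012, 36/251)
obs 10: x=3/2 → posterior Normal(-761/3336, 18/139)
obs 11: x=-4 → posterior Normal(-2057/3660, 36/305)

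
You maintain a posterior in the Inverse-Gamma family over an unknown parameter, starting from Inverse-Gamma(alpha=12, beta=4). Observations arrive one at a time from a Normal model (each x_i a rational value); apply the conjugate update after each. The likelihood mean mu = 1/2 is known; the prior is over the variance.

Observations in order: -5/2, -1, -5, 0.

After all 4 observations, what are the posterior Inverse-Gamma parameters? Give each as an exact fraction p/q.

obs 1: x=-5/2 → posterior Inverse-Gamma(25/2, 17/2)
obs 2: x=-1 → posterior Inverse-Gamma(13, 77/8)
obs 3: x=-5 → posterior Inverse-Gamma(27/2, 99/4)
obs 4: x=0 → posterior Inverse-Gamma(14, 199/8)

alpha=14, beta=199/8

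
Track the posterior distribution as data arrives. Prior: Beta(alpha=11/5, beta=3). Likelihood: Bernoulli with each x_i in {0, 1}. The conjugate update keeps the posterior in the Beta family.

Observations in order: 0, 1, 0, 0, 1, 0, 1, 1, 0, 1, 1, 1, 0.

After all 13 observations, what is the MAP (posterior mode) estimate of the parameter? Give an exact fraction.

obs 1: x=0 → posterior Beta(11/5, 4)
obs 2: x=1 → posterior Beta(16/5, 4)
obs 3: x=0 → posterior Beta(16/5, 5)
obs 4: x=0 → posterior Beta(16/5, 6)
obs 5: x=1 → posterior Beta(21/5, 6)
obs 6: x=0 → posterior Beta(21/5, 7)
obs 7: x=1 → posterior Beta(26/5, 7)
obs 8: x=1 → posterior Beta(31/5, 7)
obs 9: x=0 → posterior Beta(31/5, 8)
obs 10: x=1 → posterior Beta(36/5, 8)
obs 11: x=1 → posterior Beta(41/5, 8)
obs 12: x=1 → posterior Beta(46/5, 8)
obs 13: x=0 → posterior Beta(46/5, 9)

41/81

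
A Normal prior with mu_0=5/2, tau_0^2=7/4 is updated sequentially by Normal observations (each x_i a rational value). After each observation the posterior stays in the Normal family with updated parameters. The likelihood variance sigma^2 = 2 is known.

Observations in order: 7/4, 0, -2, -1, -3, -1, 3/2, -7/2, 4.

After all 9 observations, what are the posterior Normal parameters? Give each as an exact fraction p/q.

obs 1: x=7/4 → posterior Normal(43/20, 14/15)
obs 2: x=0 → posterior Normal(129/88, 7/11)
obs 3: x=-2 → posterior Normal(73/116, 14/29)
obs 4: x=-1 → posterior Normal(5/16, 7/18)
obs 5: x=-3 → posterior Normal(-39/172, 14/43)
obs 6: x=-1 → posterior Normal(-67/200, 7/25)
obs 7: x=3/2 → posterior Normal(-25/228, 14/57)
obs 8: x=-7/2 → posterior Normal(-123/256, 7/32)
obs 9: x=4 → posterior Normal(-11/284, 14/71)

mu_0=-11/284, tau_0^2=14/71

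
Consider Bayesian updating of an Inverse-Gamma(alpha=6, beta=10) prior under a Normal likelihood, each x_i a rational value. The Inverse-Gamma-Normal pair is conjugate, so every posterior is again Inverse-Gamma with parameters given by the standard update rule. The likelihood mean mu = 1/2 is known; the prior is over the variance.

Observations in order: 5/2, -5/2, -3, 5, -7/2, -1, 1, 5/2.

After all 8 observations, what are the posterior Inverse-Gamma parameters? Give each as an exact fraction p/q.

obs 1: x=5/2 → posterior Inverse-Gamma(13/2, 12)
obs 2: x=-5/2 → posterior Inverse-Gamma(7, 33/2)
obs 3: x=-3 → posterior Inverse-Gamma(15/2, 181/8)
obs 4: x=5 → posterior Inverse-Gamma(8, 131/4)
obs 5: x=-7/2 → posterior Inverse-Gamma(17/2, 163/4)
obs 6: x=-1 → posterior Inverse-Gamma(9, 335/8)
obs 7: x=1 → posterior Inverse-Gamma(19/2, 42)
obs 8: x=5/2 → posterior Inverse-Gamma(10, 44)

alpha=10, beta=44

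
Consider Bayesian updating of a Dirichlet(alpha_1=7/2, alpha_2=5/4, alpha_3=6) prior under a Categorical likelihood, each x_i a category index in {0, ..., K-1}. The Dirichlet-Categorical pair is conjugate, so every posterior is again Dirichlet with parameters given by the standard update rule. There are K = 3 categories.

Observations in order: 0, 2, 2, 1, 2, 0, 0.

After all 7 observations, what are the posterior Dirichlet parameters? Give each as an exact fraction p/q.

alpha_1=13/2, alpha_2=9/4, alpha_3=9

obs 1: x=0 → posterior Dirichlet(9/2, 5/4, 6)
obs 2: x=2 → posterior Dirichlet(9/2, 5/4, 7)
obs 3: x=2 → posterior Dirichlet(9/2, 5/4, 8)
obs 4: x=1 → posterior Dirichlet(9/2, 9/4, 8)
obs 5: x=2 → posterior Dirichlet(9/2, 9/4, 9)
obs 6: x=0 → posterior Dirichlet(11/2, 9/4, 9)
obs 7: x=0 → posterior Dirichlet(13/2, 9/4, 9)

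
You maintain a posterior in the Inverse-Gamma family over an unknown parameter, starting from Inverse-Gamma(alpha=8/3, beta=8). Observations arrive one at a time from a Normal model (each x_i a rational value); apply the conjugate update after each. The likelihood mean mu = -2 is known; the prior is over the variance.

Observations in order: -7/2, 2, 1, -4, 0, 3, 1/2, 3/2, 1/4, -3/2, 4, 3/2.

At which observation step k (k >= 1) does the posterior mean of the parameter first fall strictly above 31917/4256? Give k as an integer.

obs 1: x=-7/2 → posterior Inverse-Gamma(19/6, 73/8)
obs 2: x=2 → posterior Inverse-Gamma(11/3, 137/8)
obs 3: x=1 → posterior Inverse-Gamma(25/6, 173/8)
obs 4: x=-4 → posterior Inverse-Gamma(14/3, 189/8)
obs 5: x=0 → posterior Inverse-Gamma(31/6, 205/8)
obs 6: x=3 → posterior Inverse-Gamma(17/3, 305/8)
obs 7: x=1/2 → posterior Inverse-Gamma(37/6, 165/4)
obs 8: x=3/2 → posterior Inverse-Gamma(20/3, 379/8)
obs 9: x=1/4 → posterior Inverse-Gamma(43/6, 1597/32)
obs 10: x=-3/2 → posterior Inverse-Gamma(23/3, 1601/32)
obs 11: x=4 → posterior Inverse-Gamma(49/6, 2177/32)
obs 12: x=3/2 → posterior Inverse-Gamma(26/3, 2373/32)

k = 6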